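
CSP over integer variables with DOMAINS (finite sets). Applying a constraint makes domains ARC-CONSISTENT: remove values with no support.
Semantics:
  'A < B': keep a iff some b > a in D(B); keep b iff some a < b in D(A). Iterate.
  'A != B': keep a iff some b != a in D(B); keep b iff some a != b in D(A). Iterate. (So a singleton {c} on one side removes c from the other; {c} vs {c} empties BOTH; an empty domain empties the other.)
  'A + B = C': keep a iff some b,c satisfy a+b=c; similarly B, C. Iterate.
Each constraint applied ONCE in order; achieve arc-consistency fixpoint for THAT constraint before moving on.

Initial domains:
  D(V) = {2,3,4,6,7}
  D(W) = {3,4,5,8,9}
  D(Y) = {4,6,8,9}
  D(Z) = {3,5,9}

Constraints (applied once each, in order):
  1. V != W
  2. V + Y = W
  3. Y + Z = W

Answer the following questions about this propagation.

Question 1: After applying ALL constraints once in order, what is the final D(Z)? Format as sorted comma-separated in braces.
Answer: {3,5}

Derivation:
Constraint 1 (V != W) on D(V)={2,3,4,6,7} D(W)={3,4,5,8,9}: no change
Constraint 2 (V + Y = W) on D(V)={2,3,4,6,7} D(Y)={4,6,8,9} D(W)={3,4,5,8,9}: V {2,3,4,6,7}->{2,3,4}; Y {4,6,8,9}->{4,6}; W {3,4,5,8,9}->{8,9}
Constraint 3 (Y + Z = W) on D(Y)={4,6} D(Z)={3,5,9} D(W)={8,9}: Z {3,5,9}->{3,5}; W {8,9}->{9}
So after all 3 constraints: D(Z) = {3,5}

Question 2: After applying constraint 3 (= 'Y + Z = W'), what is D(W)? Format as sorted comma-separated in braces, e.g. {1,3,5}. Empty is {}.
Answer: {9}

Derivation:
Constraint 1 (V != W) on D(V)={2,3,4,6,7} D(W)={3,4,5,8,9}: no change
Constraint 2 (V + Y = W) on D(V)={2,3,4,6,7} D(Y)={4,6,8,9} D(W)={3,4,5,8,9}: V {2,3,4,6,7}->{2,3,4}; Y {4,6,8,9}->{4,6}; W {3,4,5,8,9}->{8,9}
Constraint 3 (Y + Z = W) on D(Y)={4,6} D(Z)={3,5,9} D(W)={8,9}: Z {3,5,9}->{3,5}; W {8,9}->{9}
So after constraint 3: D(W) = {9}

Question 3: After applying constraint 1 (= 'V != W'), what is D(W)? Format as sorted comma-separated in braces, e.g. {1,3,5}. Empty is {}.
Constraint 1 (V != W) on D(V)={2,3,4,6,7} D(W)={3,4,5,8,9}: no change
So after constraint 1: D(W) = {3,4,5,8,9}

Answer: {3,4,5,8,9}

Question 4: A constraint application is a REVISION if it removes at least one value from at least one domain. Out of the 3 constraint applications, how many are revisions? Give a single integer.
Constraint 1 (V != W) on D(V)={2,3,4,6,7} D(W)={3,4,5,8,9}: no change => not a revision
Constraint 2 (V + Y = W) on D(V)={2,3,4,6,7} D(Y)={4,6,8,9} D(W)={3,4,5,8,9}: V {2,3,4,6,7}->{2,3,4}; Y {4,6,8,9}->{4,6}; W {3,4,5,8,9}->{8,9} => REVISION
Constraint 3 (Y + Z = W) on D(Y)={4,6} D(Z)={3,5,9} D(W)={8,9}: Z {3,5,9}->{3,5}; W {8,9}->{9} => REVISION
Total revisions = 2

Answer: 2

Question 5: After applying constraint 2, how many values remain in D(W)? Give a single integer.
Constraint 1 (V != W) on D(V)={2,3,4,6,7} D(W)={3,4,5,8,9}: no change
Constraint 2 (V + Y = W) on D(V)={2,3,4,6,7} D(Y)={4,6,8,9} D(W)={3,4,5,8,9}: V {2,3,4,6,7}->{2,3,4}; Y {4,6,8,9}->{4,6}; W {3,4,5,8,9}->{8,9}
So after constraint 2: D(W)={8,9}, size = 2

Answer: 2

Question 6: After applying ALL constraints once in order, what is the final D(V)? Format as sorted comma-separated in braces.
Constraint 1 (V != W) on D(V)={2,3,4,6,7} D(W)={3,4,5,8,9}: no change
Constraint 2 (V + Y = W) on D(V)={2,3,4,6,7} D(Y)={4,6,8,9} D(W)={3,4,5,8,9}: V {2,3,4,6,7}->{2,3,4}; Y {4,6,8,9}->{4,6}; W {3,4,5,8,9}->{8,9}
Constraint 3 (Y + Z = W) on D(Y)={4,6} D(Z)={3,5,9} D(W)={8,9}: Z {3,5,9}->{3,5}; W {8,9}->{9}
So after all 3 constraints: D(V) = {2,3,4}

Answer: {2,3,4}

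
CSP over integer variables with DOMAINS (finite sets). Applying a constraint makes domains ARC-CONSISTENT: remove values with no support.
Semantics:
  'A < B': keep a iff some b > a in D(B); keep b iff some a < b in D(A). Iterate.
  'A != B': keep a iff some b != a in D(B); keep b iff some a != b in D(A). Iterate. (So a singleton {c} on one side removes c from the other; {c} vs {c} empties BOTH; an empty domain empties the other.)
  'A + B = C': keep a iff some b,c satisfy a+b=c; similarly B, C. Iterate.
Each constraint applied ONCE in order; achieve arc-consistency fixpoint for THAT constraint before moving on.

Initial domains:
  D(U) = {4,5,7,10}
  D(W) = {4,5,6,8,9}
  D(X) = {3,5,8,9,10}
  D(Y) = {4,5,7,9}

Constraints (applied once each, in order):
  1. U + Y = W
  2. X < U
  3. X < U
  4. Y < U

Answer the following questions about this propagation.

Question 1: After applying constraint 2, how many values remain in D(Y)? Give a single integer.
Answer: 2

Derivation:
Constraint 1 (U + Y = W) on D(U)={4,5,7,10} D(Y)={4,5,7,9} D(W)={4,5,6,8,9}: U {4,5,7,10}->{4,5}; Y {4,5,7,9}->{4,5}; W {4,5,6,8,9}->{8,9}
Constraint 2 (X < U) on D(X)={3,5,8,9,10} D(U)={4,5}: X {3,5,8,9,10}->{3}
So after constraint 2: D(Y)={4,5}, size = 2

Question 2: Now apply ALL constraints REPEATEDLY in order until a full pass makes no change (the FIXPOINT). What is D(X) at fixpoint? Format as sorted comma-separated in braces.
Answer: {3}

Derivation:
pass 0 (initial): D(X)={3,5,8,9,10}
pass 1: U {4,5,7,10}->{5}; W {4,5,6,8,9}->{8,9}; X {3,5,8,9,10}->{3}; Y {4,5,7,9}->{4}
pass 2: W {8,9}->{9}
pass 3: no change
Fixpoint after 3 passes: D(X) = {3}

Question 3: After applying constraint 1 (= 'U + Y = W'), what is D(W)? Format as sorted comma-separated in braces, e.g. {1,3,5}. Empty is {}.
Constraint 1 (U + Y = W) on D(U)={4,5,7,10} D(Y)={4,5,7,9} D(W)={4,5,6,8,9}: U {4,5,7,10}->{4,5}; Y {4,5,7,9}->{4,5}; W {4,5,6,8,9}->{8,9}
So after constraint 1: D(W) = {8,9}

Answer: {8,9}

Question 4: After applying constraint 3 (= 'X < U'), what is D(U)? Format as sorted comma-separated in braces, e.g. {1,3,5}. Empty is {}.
Constraint 1 (U + Y = W) on D(U)={4,5,7,10} D(Y)={4,5,7,9} D(W)={4,5,6,8,9}: U {4,5,7,10}->{4,5}; Y {4,5,7,9}->{4,5}; W {4,5,6,8,9}->{8,9}
Constraint 2 (X < U) on D(X)={3,5,8,9,10} D(U)={4,5}: X {3,5,8,9,10}->{3}
Constraint 3 (X < U) on D(X)={3} D(U)={4,5}: no change
So after constraint 3: D(U) = {4,5}

Answer: {4,5}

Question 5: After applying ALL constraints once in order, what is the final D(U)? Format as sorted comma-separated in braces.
Constraint 1 (U + Y = W) on D(U)={4,5,7,10} D(Y)={4,5,7,9} D(W)={4,5,6,8,9}: U {4,5,7,10}->{4,5}; Y {4,5,7,9}->{4,5}; W {4,5,6,8,9}->{8,9}
Constraint 2 (X < U) on D(X)={3,5,8,9,10} D(U)={4,5}: X {3,5,8,9,10}->{3}
Constraint 3 (X < U) on D(X)={3} D(U)={4,5}: no change
Constraint 4 (Y < U) on D(Y)={4,5} D(U)={4,5}: Y {4,5}->{4}; U {4,5}->{5}
So after all 4 constraints: D(U) = {5}

Answer: {5}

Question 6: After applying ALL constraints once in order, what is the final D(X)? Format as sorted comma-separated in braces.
Answer: {3}

Derivation:
Constraint 1 (U + Y = W) on D(U)={4,5,7,10} D(Y)={4,5,7,9} D(W)={4,5,6,8,9}: U {4,5,7,10}->{4,5}; Y {4,5,7,9}->{4,5}; W {4,5,6,8,9}->{8,9}
Constraint 2 (X < U) on D(X)={3,5,8,9,10} D(U)={4,5}: X {3,5,8,9,10}->{3}
Constraint 3 (X < U) on D(X)={3} D(U)={4,5}: no change
Constraint 4 (Y < U) on D(Y)={4,5} D(U)={4,5}: Y {4,5}->{4}; U {4,5}->{5}
So after all 4 constraints: D(X) = {3}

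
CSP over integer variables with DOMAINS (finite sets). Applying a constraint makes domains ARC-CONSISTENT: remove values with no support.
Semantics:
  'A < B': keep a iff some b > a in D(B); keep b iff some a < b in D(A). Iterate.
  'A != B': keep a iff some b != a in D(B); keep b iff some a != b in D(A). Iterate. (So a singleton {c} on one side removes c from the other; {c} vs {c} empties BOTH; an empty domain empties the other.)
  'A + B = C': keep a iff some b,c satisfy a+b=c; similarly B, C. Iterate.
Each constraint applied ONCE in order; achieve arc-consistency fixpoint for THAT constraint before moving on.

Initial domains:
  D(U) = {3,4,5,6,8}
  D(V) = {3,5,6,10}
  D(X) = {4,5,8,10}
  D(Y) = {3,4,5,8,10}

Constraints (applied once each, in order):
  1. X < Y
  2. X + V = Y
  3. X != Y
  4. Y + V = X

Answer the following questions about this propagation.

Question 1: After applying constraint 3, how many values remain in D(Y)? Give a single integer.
Constraint 1 (X < Y) on D(X)={4,5,8,10} D(Y)={3,4,5,8,10}: X {4,5,8,10}->{4,5,8}; Y {3,4,5,8,10}->{5,8,10}
Constraint 2 (X + V = Y) on D(X)={4,5,8} D(V)={3,5,6,10} D(Y)={5,8,10}: X {4,5,8}->{4,5}; V {3,5,6,10}->{3,5,6}; Y {5,8,10}->{8,10}
Constraint 3 (X != Y) on D(X)={4,5} D(Y)={8,10}: no change
So after constraint 3: D(Y)={8,10}, size = 2

Answer: 2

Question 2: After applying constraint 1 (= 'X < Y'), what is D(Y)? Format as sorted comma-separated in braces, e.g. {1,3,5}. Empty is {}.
Constraint 1 (X < Y) on D(X)={4,5,8,10} D(Y)={3,4,5,8,10}: X {4,5,8,10}->{4,5,8}; Y {3,4,5,8,10}->{5,8,10}
So after constraint 1: D(Y) = {5,8,10}

Answer: {5,8,10}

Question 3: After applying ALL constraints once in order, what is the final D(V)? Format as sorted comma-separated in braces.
Answer: {}

Derivation:
Constraint 1 (X < Y) on D(X)={4,5,8,10} D(Y)={3,4,5,8,10}: X {4,5,8,10}->{4,5,8}; Y {3,4,5,8,10}->{5,8,10}
Constraint 2 (X + V = Y) on D(X)={4,5,8} D(V)={3,5,6,10} D(Y)={5,8,10}: X {4,5,8}->{4,5}; V {3,5,6,10}->{3,5,6}; Y {5,8,10}->{8,10}
Constraint 3 (X != Y) on D(X)={4,5} D(Y)={8,10}: no change
Constraint 4 (Y + V = X) on D(Y)={8,10} D(V)={3,5,6} D(X)={4,5}: Y {8,10}->{}; V {3,5,6}->{}; X {4,5}->{}
So after all 4 constraints: D(V) = {}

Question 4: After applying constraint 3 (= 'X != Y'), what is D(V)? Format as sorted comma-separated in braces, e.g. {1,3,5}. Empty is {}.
Answer: {3,5,6}

Derivation:
Constraint 1 (X < Y) on D(X)={4,5,8,10} D(Y)={3,4,5,8,10}: X {4,5,8,10}->{4,5,8}; Y {3,4,5,8,10}->{5,8,10}
Constraint 2 (X + V = Y) on D(X)={4,5,8} D(V)={3,5,6,10} D(Y)={5,8,10}: X {4,5,8}->{4,5}; V {3,5,6,10}->{3,5,6}; Y {5,8,10}->{8,10}
Constraint 3 (X != Y) on D(X)={4,5} D(Y)={8,10}: no change
So after constraint 3: D(V) = {3,5,6}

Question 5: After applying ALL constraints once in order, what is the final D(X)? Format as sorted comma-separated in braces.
Constraint 1 (X < Y) on D(X)={4,5,8,10} D(Y)={3,4,5,8,10}: X {4,5,8,10}->{4,5,8}; Y {3,4,5,8,10}->{5,8,10}
Constraint 2 (X + V = Y) on D(X)={4,5,8} D(V)={3,5,6,10} D(Y)={5,8,10}: X {4,5,8}->{4,5}; V {3,5,6,10}->{3,5,6}; Y {5,8,10}->{8,10}
Constraint 3 (X != Y) on D(X)={4,5} D(Y)={8,10}: no change
Constraint 4 (Y + V = X) on D(Y)={8,10} D(V)={3,5,6} D(X)={4,5}: Y {8,10}->{}; V {3,5,6}->{}; X {4,5}->{}
So after all 4 constraints: D(X) = {}

Answer: {}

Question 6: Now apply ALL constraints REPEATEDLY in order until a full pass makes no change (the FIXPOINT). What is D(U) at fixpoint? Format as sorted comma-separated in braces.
Answer: {3,4,5,6,8}

Derivation:
pass 0 (initial): D(U)={3,4,5,6,8}
pass 1: V {3,5,6,10}->{}; X {4,5,8,10}->{}; Y {3,4,5,8,10}->{}
pass 2: no change
Fixpoint after 2 passes: D(U) = {3,4,5,6,8}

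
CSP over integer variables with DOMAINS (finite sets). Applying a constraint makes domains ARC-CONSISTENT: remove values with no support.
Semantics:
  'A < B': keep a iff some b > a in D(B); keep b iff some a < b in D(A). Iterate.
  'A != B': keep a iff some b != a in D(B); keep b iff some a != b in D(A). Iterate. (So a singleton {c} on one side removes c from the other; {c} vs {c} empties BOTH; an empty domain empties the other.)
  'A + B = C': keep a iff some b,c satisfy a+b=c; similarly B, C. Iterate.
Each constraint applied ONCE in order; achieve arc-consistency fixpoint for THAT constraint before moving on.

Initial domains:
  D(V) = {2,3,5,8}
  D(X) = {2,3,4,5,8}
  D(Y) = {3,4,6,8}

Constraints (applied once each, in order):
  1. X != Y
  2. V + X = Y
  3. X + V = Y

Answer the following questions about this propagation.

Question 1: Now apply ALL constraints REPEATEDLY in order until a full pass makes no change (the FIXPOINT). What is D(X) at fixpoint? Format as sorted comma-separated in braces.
Answer: {2,3,4,5}

Derivation:
pass 0 (initial): D(X)={2,3,4,5,8}
pass 1: V {2,3,5,8}->{2,3,5}; X {2,3,4,5,8}->{2,3,4,5}; Y {3,4,6,8}->{4,6,8}
pass 2: no change
Fixpoint after 2 passes: D(X) = {2,3,4,5}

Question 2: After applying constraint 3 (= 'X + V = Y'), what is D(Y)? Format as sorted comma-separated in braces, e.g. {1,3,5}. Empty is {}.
Answer: {4,6,8}

Derivation:
Constraint 1 (X != Y) on D(X)={2,3,4,5,8} D(Y)={3,4,6,8}: no change
Constraint 2 (V + X = Y) on D(V)={2,3,5,8} D(X)={2,3,4,5,8} D(Y)={3,4,6,8}: V {2,3,5,8}->{2,3,5}; X {2,3,4,5,8}->{2,3,4,5}; Y {3,4,6,8}->{4,6,8}
Constraint 3 (X + V = Y) on D(X)={2,3,4,5} D(V)={2,3,5} D(Y)={4,6,8}: no change
So after constraint 3: D(Y) = {4,6,8}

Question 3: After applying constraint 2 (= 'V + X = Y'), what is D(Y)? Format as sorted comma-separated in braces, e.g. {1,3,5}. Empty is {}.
Constraint 1 (X != Y) on D(X)={2,3,4,5,8} D(Y)={3,4,6,8}: no change
Constraint 2 (V + X = Y) on D(V)={2,3,5,8} D(X)={2,3,4,5,8} D(Y)={3,4,6,8}: V {2,3,5,8}->{2,3,5}; X {2,3,4,5,8}->{2,3,4,5}; Y {3,4,6,8}->{4,6,8}
So after constraint 2: D(Y) = {4,6,8}

Answer: {4,6,8}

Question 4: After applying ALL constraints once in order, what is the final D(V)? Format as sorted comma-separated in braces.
Constraint 1 (X != Y) on D(X)={2,3,4,5,8} D(Y)={3,4,6,8}: no change
Constraint 2 (V + X = Y) on D(V)={2,3,5,8} D(X)={2,3,4,5,8} D(Y)={3,4,6,8}: V {2,3,5,8}->{2,3,5}; X {2,3,4,5,8}->{2,3,4,5}; Y {3,4,6,8}->{4,6,8}
Constraint 3 (X + V = Y) on D(X)={2,3,4,5} D(V)={2,3,5} D(Y)={4,6,8}: no change
So after all 3 constraints: D(V) = {2,3,5}

Answer: {2,3,5}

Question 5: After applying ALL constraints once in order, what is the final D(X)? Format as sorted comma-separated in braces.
Answer: {2,3,4,5}

Derivation:
Constraint 1 (X != Y) on D(X)={2,3,4,5,8} D(Y)={3,4,6,8}: no change
Constraint 2 (V + X = Y) on D(V)={2,3,5,8} D(X)={2,3,4,5,8} D(Y)={3,4,6,8}: V {2,3,5,8}->{2,3,5}; X {2,3,4,5,8}->{2,3,4,5}; Y {3,4,6,8}->{4,6,8}
Constraint 3 (X + V = Y) on D(X)={2,3,4,5} D(V)={2,3,5} D(Y)={4,6,8}: no change
So after all 3 constraints: D(X) = {2,3,4,5}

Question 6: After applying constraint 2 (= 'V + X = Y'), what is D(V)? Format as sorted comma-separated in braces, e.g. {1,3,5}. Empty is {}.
Constraint 1 (X != Y) on D(X)={2,3,4,5,8} D(Y)={3,4,6,8}: no change
Constraint 2 (V + X = Y) on D(V)={2,3,5,8} D(X)={2,3,4,5,8} D(Y)={3,4,6,8}: V {2,3,5,8}->{2,3,5}; X {2,3,4,5,8}->{2,3,4,5}; Y {3,4,6,8}->{4,6,8}
So after constraint 2: D(V) = {2,3,5}

Answer: {2,3,5}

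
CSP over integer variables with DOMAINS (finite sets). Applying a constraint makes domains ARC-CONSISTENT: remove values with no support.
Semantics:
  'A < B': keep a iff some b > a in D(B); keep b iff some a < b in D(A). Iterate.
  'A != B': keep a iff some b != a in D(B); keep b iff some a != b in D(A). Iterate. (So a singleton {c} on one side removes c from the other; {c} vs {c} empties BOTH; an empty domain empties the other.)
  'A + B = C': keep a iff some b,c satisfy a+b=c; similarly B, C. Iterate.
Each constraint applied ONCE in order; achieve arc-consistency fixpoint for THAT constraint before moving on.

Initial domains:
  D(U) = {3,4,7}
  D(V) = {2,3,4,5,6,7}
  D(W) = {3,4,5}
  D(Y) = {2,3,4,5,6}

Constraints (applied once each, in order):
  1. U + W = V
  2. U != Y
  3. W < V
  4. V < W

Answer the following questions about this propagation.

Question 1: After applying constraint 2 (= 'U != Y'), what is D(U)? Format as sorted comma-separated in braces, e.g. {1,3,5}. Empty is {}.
Answer: {3,4}

Derivation:
Constraint 1 (U + W = V) on D(U)={3,4,7} D(W)={3,4,5} D(V)={2,3,4,5,6,7}: U {3,4,7}->{3,4}; W {3,4,5}->{3,4}; V {2,3,4,5,6,7}->{6,7}
Constraint 2 (U != Y) on D(U)={3,4} D(Y)={2,3,4,5,6}: no change
So after constraint 2: D(U) = {3,4}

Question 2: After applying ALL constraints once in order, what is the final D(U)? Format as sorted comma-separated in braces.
Answer: {3,4}

Derivation:
Constraint 1 (U + W = V) on D(U)={3,4,7} D(W)={3,4,5} D(V)={2,3,4,5,6,7}: U {3,4,7}->{3,4}; W {3,4,5}->{3,4}; V {2,3,4,5,6,7}->{6,7}
Constraint 2 (U != Y) on D(U)={3,4} D(Y)={2,3,4,5,6}: no change
Constraint 3 (W < V) on D(W)={3,4} D(V)={6,7}: no change
Constraint 4 (V < W) on D(V)={6,7} D(W)={3,4}: V {6,7}->{}; W {3,4}->{}
So after all 4 constraints: D(U) = {3,4}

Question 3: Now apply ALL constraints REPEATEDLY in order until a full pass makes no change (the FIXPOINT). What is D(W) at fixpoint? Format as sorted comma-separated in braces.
Answer: {}

Derivation:
pass 0 (initial): D(W)={3,4,5}
pass 1: U {3,4,7}->{3,4}; V {2,3,4,5,6,7}->{}; W {3,4,5}->{}
pass 2: U {3,4}->{}; Y {2,3,4,5,6}->{}
pass 3: no change
Fixpoint after 3 passes: D(W) = {}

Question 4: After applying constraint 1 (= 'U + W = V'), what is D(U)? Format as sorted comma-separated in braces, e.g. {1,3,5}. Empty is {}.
Answer: {3,4}

Derivation:
Constraint 1 (U + W = V) on D(U)={3,4,7} D(W)={3,4,5} D(V)={2,3,4,5,6,7}: U {3,4,7}->{3,4}; W {3,4,5}->{3,4}; V {2,3,4,5,6,7}->{6,7}
So after constraint 1: D(U) = {3,4}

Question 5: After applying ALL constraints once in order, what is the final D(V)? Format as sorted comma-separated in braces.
Constraint 1 (U + W = V) on D(U)={3,4,7} D(W)={3,4,5} D(V)={2,3,4,5,6,7}: U {3,4,7}->{3,4}; W {3,4,5}->{3,4}; V {2,3,4,5,6,7}->{6,7}
Constraint 2 (U != Y) on D(U)={3,4} D(Y)={2,3,4,5,6}: no change
Constraint 3 (W < V) on D(W)={3,4} D(V)={6,7}: no change
Constraint 4 (V < W) on D(V)={6,7} D(W)={3,4}: V {6,7}->{}; W {3,4}->{}
So after all 4 constraints: D(V) = {}

Answer: {}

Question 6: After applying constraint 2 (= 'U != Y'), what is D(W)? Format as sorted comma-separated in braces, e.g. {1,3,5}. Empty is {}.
Constraint 1 (U + W = V) on D(U)={3,4,7} D(W)={3,4,5} D(V)={2,3,4,5,6,7}: U {3,4,7}->{3,4}; W {3,4,5}->{3,4}; V {2,3,4,5,6,7}->{6,7}
Constraint 2 (U != Y) on D(U)={3,4} D(Y)={2,3,4,5,6}: no change
So after constraint 2: D(W) = {3,4}

Answer: {3,4}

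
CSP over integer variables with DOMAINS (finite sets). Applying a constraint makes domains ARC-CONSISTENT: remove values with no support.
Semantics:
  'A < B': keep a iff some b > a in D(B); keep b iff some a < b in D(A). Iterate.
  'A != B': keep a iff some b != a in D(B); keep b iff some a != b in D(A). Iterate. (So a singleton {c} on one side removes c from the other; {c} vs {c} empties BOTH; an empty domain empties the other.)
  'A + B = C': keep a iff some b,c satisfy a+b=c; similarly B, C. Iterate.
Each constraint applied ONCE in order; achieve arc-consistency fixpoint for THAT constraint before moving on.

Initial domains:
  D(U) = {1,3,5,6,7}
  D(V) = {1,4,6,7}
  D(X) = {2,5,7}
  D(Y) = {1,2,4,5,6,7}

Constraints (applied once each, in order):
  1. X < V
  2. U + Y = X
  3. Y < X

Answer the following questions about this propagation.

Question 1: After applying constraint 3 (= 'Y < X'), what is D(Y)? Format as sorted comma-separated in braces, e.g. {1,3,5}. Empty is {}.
Answer: {1,2,4}

Derivation:
Constraint 1 (X < V) on D(X)={2,5,7} D(V)={1,4,6,7}: X {2,5,7}->{2,5}; V {1,4,6,7}->{4,6,7}
Constraint 2 (U + Y = X) on D(U)={1,3,5,6,7} D(Y)={1,2,4,5,6,7} D(X)={2,5}: U {1,3,5,6,7}->{1,3}; Y {1,2,4,5,6,7}->{1,2,4}
Constraint 3 (Y < X) on D(Y)={1,2,4} D(X)={2,5}: no change
So after constraint 3: D(Y) = {1,2,4}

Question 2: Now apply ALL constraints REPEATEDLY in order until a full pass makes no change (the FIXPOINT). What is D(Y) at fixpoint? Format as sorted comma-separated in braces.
pass 0 (initial): D(Y)={1,2,4,5,6,7}
pass 1: U {1,3,5,6,7}->{1,3}; V {1,4,6,7}->{4,6,7}; X {2,5,7}->{2,5}; Y {1,2,4,5,6,7}->{1,2,4}
pass 2: no change
Fixpoint after 2 passes: D(Y) = {1,2,4}

Answer: {1,2,4}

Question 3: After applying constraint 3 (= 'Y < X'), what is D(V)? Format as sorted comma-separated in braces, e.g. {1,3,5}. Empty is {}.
Answer: {4,6,7}

Derivation:
Constraint 1 (X < V) on D(X)={2,5,7} D(V)={1,4,6,7}: X {2,5,7}->{2,5}; V {1,4,6,7}->{4,6,7}
Constraint 2 (U + Y = X) on D(U)={1,3,5,6,7} D(Y)={1,2,4,5,6,7} D(X)={2,5}: U {1,3,5,6,7}->{1,3}; Y {1,2,4,5,6,7}->{1,2,4}
Constraint 3 (Y < X) on D(Y)={1,2,4} D(X)={2,5}: no change
So after constraint 3: D(V) = {4,6,7}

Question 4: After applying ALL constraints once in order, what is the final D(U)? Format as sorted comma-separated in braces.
Answer: {1,3}

Derivation:
Constraint 1 (X < V) on D(X)={2,5,7} D(V)={1,4,6,7}: X {2,5,7}->{2,5}; V {1,4,6,7}->{4,6,7}
Constraint 2 (U + Y = X) on D(U)={1,3,5,6,7} D(Y)={1,2,4,5,6,7} D(X)={2,5}: U {1,3,5,6,7}->{1,3}; Y {1,2,4,5,6,7}->{1,2,4}
Constraint 3 (Y < X) on D(Y)={1,2,4} D(X)={2,5}: no change
So after all 3 constraints: D(U) = {1,3}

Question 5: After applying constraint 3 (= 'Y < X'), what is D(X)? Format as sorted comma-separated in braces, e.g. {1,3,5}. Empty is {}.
Answer: {2,5}

Derivation:
Constraint 1 (X < V) on D(X)={2,5,7} D(V)={1,4,6,7}: X {2,5,7}->{2,5}; V {1,4,6,7}->{4,6,7}
Constraint 2 (U + Y = X) on D(U)={1,3,5,6,7} D(Y)={1,2,4,5,6,7} D(X)={2,5}: U {1,3,5,6,7}->{1,3}; Y {1,2,4,5,6,7}->{1,2,4}
Constraint 3 (Y < X) on D(Y)={1,2,4} D(X)={2,5}: no change
So after constraint 3: D(X) = {2,5}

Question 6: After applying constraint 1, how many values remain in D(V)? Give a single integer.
Constraint 1 (X < V) on D(X)={2,5,7} D(V)={1,4,6,7}: X {2,5,7}->{2,5}; V {1,4,6,7}->{4,6,7}
So after constraint 1: D(V)={4,6,7}, size = 3

Answer: 3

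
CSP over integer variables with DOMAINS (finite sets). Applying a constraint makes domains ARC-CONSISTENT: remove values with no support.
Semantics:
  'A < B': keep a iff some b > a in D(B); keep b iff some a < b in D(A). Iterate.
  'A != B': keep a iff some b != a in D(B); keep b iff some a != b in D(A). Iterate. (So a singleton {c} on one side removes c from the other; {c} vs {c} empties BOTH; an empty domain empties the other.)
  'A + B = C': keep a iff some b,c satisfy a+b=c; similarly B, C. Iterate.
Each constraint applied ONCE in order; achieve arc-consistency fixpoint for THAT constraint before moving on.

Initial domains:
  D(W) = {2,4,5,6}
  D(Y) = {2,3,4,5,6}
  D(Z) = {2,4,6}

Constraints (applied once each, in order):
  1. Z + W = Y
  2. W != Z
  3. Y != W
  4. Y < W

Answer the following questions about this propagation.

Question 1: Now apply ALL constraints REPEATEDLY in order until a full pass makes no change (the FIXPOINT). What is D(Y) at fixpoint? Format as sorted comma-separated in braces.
pass 0 (initial): D(Y)={2,3,4,5,6}
pass 1: W {2,4,5,6}->{}; Y {2,3,4,5,6}->{}; Z {2,4,6}->{2,4}
pass 2: Z {2,4}->{}
pass 3: no change
Fixpoint after 3 passes: D(Y) = {}

Answer: {}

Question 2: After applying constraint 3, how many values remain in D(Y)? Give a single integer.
Constraint 1 (Z + W = Y) on D(Z)={2,4,6} D(W)={2,4,5,6} D(Y)={2,3,4,5,6}: Z {2,4,6}->{2,4}; W {2,4,5,6}->{2,4}; Y {2,3,4,5,6}->{4,6}
Constraint 2 (W != Z) on D(W)={2,4} D(Z)={2,4}: no change
Constraint 3 (Y != W) on D(Y)={4,6} D(W)={2,4}: no change
So after constraint 3: D(Y)={4,6}, size = 2

Answer: 2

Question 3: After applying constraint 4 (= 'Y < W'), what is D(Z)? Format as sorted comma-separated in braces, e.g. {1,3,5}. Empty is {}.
Answer: {2,4}

Derivation:
Constraint 1 (Z + W = Y) on D(Z)={2,4,6} D(W)={2,4,5,6} D(Y)={2,3,4,5,6}: Z {2,4,6}->{2,4}; W {2,4,5,6}->{2,4}; Y {2,3,4,5,6}->{4,6}
Constraint 2 (W != Z) on D(W)={2,4} D(Z)={2,4}: no change
Constraint 3 (Y != W) on D(Y)={4,6} D(W)={2,4}: no change
Constraint 4 (Y < W) on D(Y)={4,6} D(W)={2,4}: Y {4,6}->{}; W {2,4}->{}
So after constraint 4: D(Z) = {2,4}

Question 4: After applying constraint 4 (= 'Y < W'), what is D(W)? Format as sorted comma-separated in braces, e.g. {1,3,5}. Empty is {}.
Answer: {}

Derivation:
Constraint 1 (Z + W = Y) on D(Z)={2,4,6} D(W)={2,4,5,6} D(Y)={2,3,4,5,6}: Z {2,4,6}->{2,4}; W {2,4,5,6}->{2,4}; Y {2,3,4,5,6}->{4,6}
Constraint 2 (W != Z) on D(W)={2,4} D(Z)={2,4}: no change
Constraint 3 (Y != W) on D(Y)={4,6} D(W)={2,4}: no change
Constraint 4 (Y < W) on D(Y)={4,6} D(W)={2,4}: Y {4,6}->{}; W {2,4}->{}
So after constraint 4: D(W) = {}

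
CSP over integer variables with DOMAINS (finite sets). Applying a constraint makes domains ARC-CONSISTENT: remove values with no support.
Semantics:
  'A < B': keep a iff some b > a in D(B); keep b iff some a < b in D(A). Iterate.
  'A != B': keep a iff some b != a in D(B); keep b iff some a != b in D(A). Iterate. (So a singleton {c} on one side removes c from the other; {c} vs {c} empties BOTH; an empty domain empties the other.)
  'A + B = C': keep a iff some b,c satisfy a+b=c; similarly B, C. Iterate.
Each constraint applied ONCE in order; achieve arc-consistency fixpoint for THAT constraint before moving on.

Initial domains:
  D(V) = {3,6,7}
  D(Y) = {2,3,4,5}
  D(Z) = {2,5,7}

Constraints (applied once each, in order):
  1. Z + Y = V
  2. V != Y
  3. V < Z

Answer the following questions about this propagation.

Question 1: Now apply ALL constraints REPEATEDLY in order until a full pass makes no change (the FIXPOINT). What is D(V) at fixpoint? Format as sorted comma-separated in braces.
Answer: {}

Derivation:
pass 0 (initial): D(V)={3,6,7}
pass 1: V {3,6,7}->{}; Y {2,3,4,5}->{2,4,5}; Z {2,5,7}->{}
pass 2: Y {2,4,5}->{}
pass 3: no change
Fixpoint after 3 passes: D(V) = {}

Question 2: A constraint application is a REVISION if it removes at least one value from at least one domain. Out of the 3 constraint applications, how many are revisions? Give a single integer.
Answer: 2

Derivation:
Constraint 1 (Z + Y = V) on D(Z)={2,5,7} D(Y)={2,3,4,5} D(V)={3,6,7}: Z {2,5,7}->{2,5}; Y {2,3,4,5}->{2,4,5}; V {3,6,7}->{6,7} => REVISION
Constraint 2 (V != Y) on D(V)={6,7} D(Y)={2,4,5}: no change => not a revision
Constraint 3 (V < Z) on D(V)={6,7} D(Z)={2,5}: V {6,7}->{}; Z {2,5}->{} => REVISION
Total revisions = 2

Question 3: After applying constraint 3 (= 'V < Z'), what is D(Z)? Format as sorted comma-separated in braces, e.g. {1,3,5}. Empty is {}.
Answer: {}

Derivation:
Constraint 1 (Z + Y = V) on D(Z)={2,5,7} D(Y)={2,3,4,5} D(V)={3,6,7}: Z {2,5,7}->{2,5}; Y {2,3,4,5}->{2,4,5}; V {3,6,7}->{6,7}
Constraint 2 (V != Y) on D(V)={6,7} D(Y)={2,4,5}: no change
Constraint 3 (V < Z) on D(V)={6,7} D(Z)={2,5}: V {6,7}->{}; Z {2,5}->{}
So after constraint 3: D(Z) = {}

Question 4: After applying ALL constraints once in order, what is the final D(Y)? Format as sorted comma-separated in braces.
Answer: {2,4,5}

Derivation:
Constraint 1 (Z + Y = V) on D(Z)={2,5,7} D(Y)={2,3,4,5} D(V)={3,6,7}: Z {2,5,7}->{2,5}; Y {2,3,4,5}->{2,4,5}; V {3,6,7}->{6,7}
Constraint 2 (V != Y) on D(V)={6,7} D(Y)={2,4,5}: no change
Constraint 3 (V < Z) on D(V)={6,7} D(Z)={2,5}: V {6,7}->{}; Z {2,5}->{}
So after all 3 constraints: D(Y) = {2,4,5}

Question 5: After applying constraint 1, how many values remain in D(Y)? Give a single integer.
Constraint 1 (Z + Y = V) on D(Z)={2,5,7} D(Y)={2,3,4,5} D(V)={3,6,7}: Z {2,5,7}->{2,5}; Y {2,3,4,5}->{2,4,5}; V {3,6,7}->{6,7}
So after constraint 1: D(Y)={2,4,5}, size = 3

Answer: 3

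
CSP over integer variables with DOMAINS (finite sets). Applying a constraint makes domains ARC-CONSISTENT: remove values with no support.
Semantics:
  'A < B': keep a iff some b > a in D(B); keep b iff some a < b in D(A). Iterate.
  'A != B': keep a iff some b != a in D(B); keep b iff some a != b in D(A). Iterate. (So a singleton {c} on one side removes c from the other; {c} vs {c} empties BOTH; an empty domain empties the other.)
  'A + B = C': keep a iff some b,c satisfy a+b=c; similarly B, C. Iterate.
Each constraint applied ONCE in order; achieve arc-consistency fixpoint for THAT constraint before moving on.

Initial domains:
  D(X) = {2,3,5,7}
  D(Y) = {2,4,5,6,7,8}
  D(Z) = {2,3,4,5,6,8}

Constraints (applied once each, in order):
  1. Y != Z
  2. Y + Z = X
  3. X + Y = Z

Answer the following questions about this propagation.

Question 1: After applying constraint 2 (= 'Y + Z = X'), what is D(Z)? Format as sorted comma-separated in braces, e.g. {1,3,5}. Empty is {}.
Answer: {2,3,5}

Derivation:
Constraint 1 (Y != Z) on D(Y)={2,4,5,6,7,8} D(Z)={2,3,4,5,6,8}: no change
Constraint 2 (Y + Z = X) on D(Y)={2,4,5,6,7,8} D(Z)={2,3,4,5,6,8} D(X)={2,3,5,7}: Y {2,4,5,6,7,8}->{2,4,5}; Z {2,3,4,5,6,8}->{2,3,5}; X {2,3,5,7}->{5,7}
So after constraint 2: D(Z) = {2,3,5}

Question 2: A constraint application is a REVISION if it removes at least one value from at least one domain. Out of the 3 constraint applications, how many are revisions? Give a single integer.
Answer: 2

Derivation:
Constraint 1 (Y != Z) on D(Y)={2,4,5,6,7,8} D(Z)={2,3,4,5,6,8}: no change => not a revision
Constraint 2 (Y + Z = X) on D(Y)={2,4,5,6,7,8} D(Z)={2,3,4,5,6,8} D(X)={2,3,5,7}: Y {2,4,5,6,7,8}->{2,4,5}; Z {2,3,4,5,6,8}->{2,3,5}; X {2,3,5,7}->{5,7} => REVISION
Constraint 3 (X + Y = Z) on D(X)={5,7} D(Y)={2,4,5} D(Z)={2,3,5}: X {5,7}->{}; Y {2,4,5}->{}; Z {2,3,5}->{} => REVISION
Total revisions = 2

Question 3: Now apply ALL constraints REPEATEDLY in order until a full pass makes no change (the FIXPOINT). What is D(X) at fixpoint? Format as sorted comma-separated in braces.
Answer: {}

Derivation:
pass 0 (initial): D(X)={2,3,5,7}
pass 1: X {2,3,5,7}->{}; Y {2,4,5,6,7,8}->{}; Z {2,3,4,5,6,8}->{}
pass 2: no change
Fixpoint after 2 passes: D(X) = {}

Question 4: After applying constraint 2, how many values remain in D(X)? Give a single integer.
Answer: 2

Derivation:
Constraint 1 (Y != Z) on D(Y)={2,4,5,6,7,8} D(Z)={2,3,4,5,6,8}: no change
Constraint 2 (Y + Z = X) on D(Y)={2,4,5,6,7,8} D(Z)={2,3,4,5,6,8} D(X)={2,3,5,7}: Y {2,4,5,6,7,8}->{2,4,5}; Z {2,3,4,5,6,8}->{2,3,5}; X {2,3,5,7}->{5,7}
So after constraint 2: D(X)={5,7}, size = 2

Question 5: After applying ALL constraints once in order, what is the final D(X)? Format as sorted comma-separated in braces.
Constraint 1 (Y != Z) on D(Y)={2,4,5,6,7,8} D(Z)={2,3,4,5,6,8}: no change
Constraint 2 (Y + Z = X) on D(Y)={2,4,5,6,7,8} D(Z)={2,3,4,5,6,8} D(X)={2,3,5,7}: Y {2,4,5,6,7,8}->{2,4,5}; Z {2,3,4,5,6,8}->{2,3,5}; X {2,3,5,7}->{5,7}
Constraint 3 (X + Y = Z) on D(X)={5,7} D(Y)={2,4,5} D(Z)={2,3,5}: X {5,7}->{}; Y {2,4,5}->{}; Z {2,3,5}->{}
So after all 3 constraints: D(X) = {}

Answer: {}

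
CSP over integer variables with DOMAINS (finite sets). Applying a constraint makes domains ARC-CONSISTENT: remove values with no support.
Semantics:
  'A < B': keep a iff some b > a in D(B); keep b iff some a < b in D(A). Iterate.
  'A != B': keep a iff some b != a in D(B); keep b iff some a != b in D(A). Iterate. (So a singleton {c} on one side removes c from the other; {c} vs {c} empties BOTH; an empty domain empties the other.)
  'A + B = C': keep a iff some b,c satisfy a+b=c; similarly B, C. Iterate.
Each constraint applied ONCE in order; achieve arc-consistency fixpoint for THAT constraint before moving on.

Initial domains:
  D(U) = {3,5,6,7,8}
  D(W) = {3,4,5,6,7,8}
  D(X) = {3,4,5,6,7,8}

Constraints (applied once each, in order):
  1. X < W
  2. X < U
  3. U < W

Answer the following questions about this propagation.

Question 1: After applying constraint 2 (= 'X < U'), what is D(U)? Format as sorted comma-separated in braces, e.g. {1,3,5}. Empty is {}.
Answer: {5,6,7,8}

Derivation:
Constraint 1 (X < W) on D(X)={3,4,5,6,7,8} D(W)={3,4,5,6,7,8}: X {3,4,5,6,7,8}->{3,4,5,6,7}; W {3,4,5,6,7,8}->{4,5,6,7,8}
Constraint 2 (X < U) on D(X)={3,4,5,6,7} D(U)={3,5,6,7,8}: U {3,5,6,7,8}->{5,6,7,8}
So after constraint 2: D(U) = {5,6,7,8}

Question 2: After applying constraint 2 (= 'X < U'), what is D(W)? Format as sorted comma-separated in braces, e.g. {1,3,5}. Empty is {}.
Answer: {4,5,6,7,8}

Derivation:
Constraint 1 (X < W) on D(X)={3,4,5,6,7,8} D(W)={3,4,5,6,7,8}: X {3,4,5,6,7,8}->{3,4,5,6,7}; W {3,4,5,6,7,8}->{4,5,6,7,8}
Constraint 2 (X < U) on D(X)={3,4,5,6,7} D(U)={3,5,6,7,8}: U {3,5,6,7,8}->{5,6,7,8}
So after constraint 2: D(W) = {4,5,6,7,8}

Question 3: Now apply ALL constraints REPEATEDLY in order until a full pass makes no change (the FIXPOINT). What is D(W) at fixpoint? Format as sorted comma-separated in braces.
pass 0 (initial): D(W)={3,4,5,6,7,8}
pass 1: U {3,5,6,7,8}->{5,6,7}; W {3,4,5,6,7,8}->{6,7,8}; X {3,4,5,6,7,8}->{3,4,5,6,7}
pass 2: X {3,4,5,6,7}->{3,4,5,6}
pass 3: no change
Fixpoint after 3 passes: D(W) = {6,7,8}

Answer: {6,7,8}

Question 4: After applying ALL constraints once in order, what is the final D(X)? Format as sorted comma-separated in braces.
Constraint 1 (X < W) on D(X)={3,4,5,6,7,8} D(W)={3,4,5,6,7,8}: X {3,4,5,6,7,8}->{3,4,5,6,7}; W {3,4,5,6,7,8}->{4,5,6,7,8}
Constraint 2 (X < U) on D(X)={3,4,5,6,7} D(U)={3,5,6,7,8}: U {3,5,6,7,8}->{5,6,7,8}
Constraint 3 (U < W) on D(U)={5,6,7,8} D(W)={4,5,6,7,8}: U {5,6,7,8}->{5,6,7}; W {4,5,6,7,8}->{6,7,8}
So after all 3 constraints: D(X) = {3,4,5,6,7}

Answer: {3,4,5,6,7}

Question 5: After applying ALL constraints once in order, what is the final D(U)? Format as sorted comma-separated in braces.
Constraint 1 (X < W) on D(X)={3,4,5,6,7,8} D(W)={3,4,5,6,7,8}: X {3,4,5,6,7,8}->{3,4,5,6,7}; W {3,4,5,6,7,8}->{4,5,6,7,8}
Constraint 2 (X < U) on D(X)={3,4,5,6,7} D(U)={3,5,6,7,8}: U {3,5,6,7,8}->{5,6,7,8}
Constraint 3 (U < W) on D(U)={5,6,7,8} D(W)={4,5,6,7,8}: U {5,6,7,8}->{5,6,7}; W {4,5,6,7,8}->{6,7,8}
So after all 3 constraints: D(U) = {5,6,7}

Answer: {5,6,7}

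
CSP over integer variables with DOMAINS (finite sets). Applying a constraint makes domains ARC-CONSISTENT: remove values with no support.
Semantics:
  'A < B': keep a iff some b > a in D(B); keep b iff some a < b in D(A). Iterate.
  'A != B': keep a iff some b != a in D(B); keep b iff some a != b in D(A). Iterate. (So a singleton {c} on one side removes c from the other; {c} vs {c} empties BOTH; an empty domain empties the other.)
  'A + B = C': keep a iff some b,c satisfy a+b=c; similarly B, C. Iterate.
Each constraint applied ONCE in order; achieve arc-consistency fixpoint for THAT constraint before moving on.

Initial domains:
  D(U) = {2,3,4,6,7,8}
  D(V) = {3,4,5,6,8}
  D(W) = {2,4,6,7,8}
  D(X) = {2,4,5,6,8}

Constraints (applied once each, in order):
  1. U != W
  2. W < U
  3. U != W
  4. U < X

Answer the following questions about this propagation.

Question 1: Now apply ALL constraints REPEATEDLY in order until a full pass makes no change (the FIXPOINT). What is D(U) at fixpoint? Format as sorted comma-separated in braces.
Answer: {3,4,6,7}

Derivation:
pass 0 (initial): D(U)={2,3,4,6,7,8}
pass 1: U {2,3,4,6,7,8}->{3,4,6,7}; W {2,4,6,7,8}->{2,4,6,7}; X {2,4,5,6,8}->{4,5,6,8}
pass 2: W {2,4,6,7}->{2,4,6}
pass 3: no change
Fixpoint after 3 passes: D(U) = {3,4,6,7}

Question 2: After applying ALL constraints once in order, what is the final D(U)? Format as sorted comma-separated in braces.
Constraint 1 (U != W) on D(U)={2,3,4,6,7,8} D(W)={2,4,6,7,8}: no change
Constraint 2 (W < U) on D(W)={2,4,6,7,8} D(U)={2,3,4,6,7,8}: W {2,4,6,7,8}->{2,4,6,7}; U {2,3,4,6,7,8}->{3,4,6,7,8}
Constraint 3 (U != W) on D(U)={3,4,6,7,8} D(W)={2,4,6,7}: no change
Constraint 4 (U < X) on D(U)={3,4,6,7,8} D(X)={2,4,5,6,8}: U {3,4,6,7,8}->{3,4,6,7}; X {2,4,5,6,8}->{4,5,6,8}
So after all 4 constraints: D(U) = {3,4,6,7}

Answer: {3,4,6,7}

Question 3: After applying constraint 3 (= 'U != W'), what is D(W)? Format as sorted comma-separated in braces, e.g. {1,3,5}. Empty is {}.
Answer: {2,4,6,7}

Derivation:
Constraint 1 (U != W) on D(U)={2,3,4,6,7,8} D(W)={2,4,6,7,8}: no change
Constraint 2 (W < U) on D(W)={2,4,6,7,8} D(U)={2,3,4,6,7,8}: W {2,4,6,7,8}->{2,4,6,7}; U {2,3,4,6,7,8}->{3,4,6,7,8}
Constraint 3 (U != W) on D(U)={3,4,6,7,8} D(W)={2,4,6,7}: no change
So after constraint 3: D(W) = {2,4,6,7}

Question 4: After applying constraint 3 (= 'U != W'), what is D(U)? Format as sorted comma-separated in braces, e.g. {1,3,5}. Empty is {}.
Answer: {3,4,6,7,8}

Derivation:
Constraint 1 (U != W) on D(U)={2,3,4,6,7,8} D(W)={2,4,6,7,8}: no change
Constraint 2 (W < U) on D(W)={2,4,6,7,8} D(U)={2,3,4,6,7,8}: W {2,4,6,7,8}->{2,4,6,7}; U {2,3,4,6,7,8}->{3,4,6,7,8}
Constraint 3 (U != W) on D(U)={3,4,6,7,8} D(W)={2,4,6,7}: no change
So after constraint 3: D(U) = {3,4,6,7,8}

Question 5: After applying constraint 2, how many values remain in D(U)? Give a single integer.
Answer: 5

Derivation:
Constraint 1 (U != W) on D(U)={2,3,4,6,7,8} D(W)={2,4,6,7,8}: no change
Constraint 2 (W < U) on D(W)={2,4,6,7,8} D(U)={2,3,4,6,7,8}: W {2,4,6,7,8}->{2,4,6,7}; U {2,3,4,6,7,8}->{3,4,6,7,8}
So after constraint 2: D(U)={3,4,6,7,8}, size = 5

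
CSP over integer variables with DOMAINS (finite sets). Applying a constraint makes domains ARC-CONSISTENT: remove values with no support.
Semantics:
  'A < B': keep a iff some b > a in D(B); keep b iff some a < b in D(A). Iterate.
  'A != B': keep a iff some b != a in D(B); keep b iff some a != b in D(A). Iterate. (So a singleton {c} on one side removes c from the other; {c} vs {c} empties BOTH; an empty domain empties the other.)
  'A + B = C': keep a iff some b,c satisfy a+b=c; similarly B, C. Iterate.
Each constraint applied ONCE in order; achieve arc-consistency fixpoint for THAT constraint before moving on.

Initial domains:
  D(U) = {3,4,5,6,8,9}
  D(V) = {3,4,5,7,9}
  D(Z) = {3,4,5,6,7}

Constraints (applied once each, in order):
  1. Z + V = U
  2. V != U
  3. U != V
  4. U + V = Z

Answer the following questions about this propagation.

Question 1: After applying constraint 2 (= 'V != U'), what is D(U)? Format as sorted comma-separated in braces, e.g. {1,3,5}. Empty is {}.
Constraint 1 (Z + V = U) on D(Z)={3,4,5,6,7} D(V)={3,4,5,7,9} D(U)={3,4,5,6,8,9}: Z {3,4,5,6,7}->{3,4,5,6}; V {3,4,5,7,9}->{3,4,5}; U {3,4,5,6,8,9}->{6,8,9}
Constraint 2 (V != U) on D(V)={3,4,5} D(U)={6,8,9}: no change
So after constraint 2: D(U) = {6,8,9}

Answer: {6,8,9}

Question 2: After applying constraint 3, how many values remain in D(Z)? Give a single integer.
Answer: 4

Derivation:
Constraint 1 (Z + V = U) on D(Z)={3,4,5,6,7} D(V)={3,4,5,7,9} D(U)={3,4,5,6,8,9}: Z {3,4,5,6,7}->{3,4,5,6}; V {3,4,5,7,9}->{3,4,5}; U {3,4,5,6,8,9}->{6,8,9}
Constraint 2 (V != U) on D(V)={3,4,5} D(U)={6,8,9}: no change
Constraint 3 (U != V) on D(U)={6,8,9} D(V)={3,4,5}: no change
So after constraint 3: D(Z)={3,4,5,6}, size = 4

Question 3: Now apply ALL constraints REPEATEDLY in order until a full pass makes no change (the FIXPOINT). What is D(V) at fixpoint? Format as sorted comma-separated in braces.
pass 0 (initial): D(V)={3,4,5,7,9}
pass 1: U {3,4,5,6,8,9}->{}; V {3,4,5,7,9}->{}; Z {3,4,5,6,7}->{}
pass 2: no change
Fixpoint after 2 passes: D(V) = {}

Answer: {}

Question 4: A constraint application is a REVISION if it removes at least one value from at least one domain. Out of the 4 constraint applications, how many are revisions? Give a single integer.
Constraint 1 (Z + V = U) on D(Z)={3,4,5,6,7} D(V)={3,4,5,7,9} D(U)={3,4,5,6,8,9}: Z {3,4,5,6,7}->{3,4,5,6}; V {3,4,5,7,9}->{3,4,5}; U {3,4,5,6,8,9}->{6,8,9} => REVISION
Constraint 2 (V != U) on D(V)={3,4,5} D(U)={6,8,9}: no change => not a revision
Constraint 3 (U != V) on D(U)={6,8,9} D(V)={3,4,5}: no change => not a revision
Constraint 4 (U + V = Z) on D(U)={6,8,9} D(V)={3,4,5} D(Z)={3,4,5,6}: U {6,8,9}->{}; V {3,4,5}->{}; Z {3,4,5,6}->{} => REVISION
Total revisions = 2

Answer: 2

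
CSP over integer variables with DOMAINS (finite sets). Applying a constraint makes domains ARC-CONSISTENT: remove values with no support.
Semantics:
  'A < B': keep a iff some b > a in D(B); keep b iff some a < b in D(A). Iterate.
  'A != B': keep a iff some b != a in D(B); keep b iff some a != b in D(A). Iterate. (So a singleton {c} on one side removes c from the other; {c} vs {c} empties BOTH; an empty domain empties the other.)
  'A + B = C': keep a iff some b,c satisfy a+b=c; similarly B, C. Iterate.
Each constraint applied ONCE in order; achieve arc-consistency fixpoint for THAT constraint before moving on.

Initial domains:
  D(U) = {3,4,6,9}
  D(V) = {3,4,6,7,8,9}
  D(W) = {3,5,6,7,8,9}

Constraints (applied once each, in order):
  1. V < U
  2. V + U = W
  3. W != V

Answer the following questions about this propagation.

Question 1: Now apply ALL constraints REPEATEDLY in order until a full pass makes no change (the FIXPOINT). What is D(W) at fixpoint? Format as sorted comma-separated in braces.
pass 0 (initial): D(W)={3,5,6,7,8,9}
pass 1: U {3,4,6,9}->{4,6}; V {3,4,6,7,8,9}->{3,4}; W {3,5,6,7,8,9}->{7,8,9}
pass 2: no change
Fixpoint after 2 passes: D(W) = {7,8,9}

Answer: {7,8,9}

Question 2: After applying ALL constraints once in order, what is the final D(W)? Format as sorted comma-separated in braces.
Answer: {7,8,9}

Derivation:
Constraint 1 (V < U) on D(V)={3,4,6,7,8,9} D(U)={3,4,6,9}: V {3,4,6,7,8,9}->{3,4,6,7,8}; U {3,4,6,9}->{4,6,9}
Constraint 2 (V + U = W) on D(V)={3,4,6,7,8} D(U)={4,6,9} D(W)={3,5,6,7,8,9}: V {3,4,6,7,8}->{3,4}; U {4,6,9}->{4,6}; W {3,5,6,7,8,9}->{7,8,9}
Constraint 3 (W != V) on D(W)={7,8,9} D(V)={3,4}: no change
So after all 3 constraints: D(W) = {7,8,9}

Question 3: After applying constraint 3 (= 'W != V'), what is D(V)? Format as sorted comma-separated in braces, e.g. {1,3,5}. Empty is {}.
Answer: {3,4}

Derivation:
Constraint 1 (V < U) on D(V)={3,4,6,7,8,9} D(U)={3,4,6,9}: V {3,4,6,7,8,9}->{3,4,6,7,8}; U {3,4,6,9}->{4,6,9}
Constraint 2 (V + U = W) on D(V)={3,4,6,7,8} D(U)={4,6,9} D(W)={3,5,6,7,8,9}: V {3,4,6,7,8}->{3,4}; U {4,6,9}->{4,6}; W {3,5,6,7,8,9}->{7,8,9}
Constraint 3 (W != V) on D(W)={7,8,9} D(V)={3,4}: no change
So after constraint 3: D(V) = {3,4}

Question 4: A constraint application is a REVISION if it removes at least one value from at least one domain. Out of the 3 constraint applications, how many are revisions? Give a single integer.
Answer: 2

Derivation:
Constraint 1 (V < U) on D(V)={3,4,6,7,8,9} D(U)={3,4,6,9}: V {3,4,6,7,8,9}->{3,4,6,7,8}; U {3,4,6,9}->{4,6,9} => REVISION
Constraint 2 (V + U = W) on D(V)={3,4,6,7,8} D(U)={4,6,9} D(W)={3,5,6,7,8,9}: V {3,4,6,7,8}->{3,4}; U {4,6,9}->{4,6}; W {3,5,6,7,8,9}->{7,8,9} => REVISION
Constraint 3 (W != V) on D(W)={7,8,9} D(V)={3,4}: no change => not a revision
Total revisions = 2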